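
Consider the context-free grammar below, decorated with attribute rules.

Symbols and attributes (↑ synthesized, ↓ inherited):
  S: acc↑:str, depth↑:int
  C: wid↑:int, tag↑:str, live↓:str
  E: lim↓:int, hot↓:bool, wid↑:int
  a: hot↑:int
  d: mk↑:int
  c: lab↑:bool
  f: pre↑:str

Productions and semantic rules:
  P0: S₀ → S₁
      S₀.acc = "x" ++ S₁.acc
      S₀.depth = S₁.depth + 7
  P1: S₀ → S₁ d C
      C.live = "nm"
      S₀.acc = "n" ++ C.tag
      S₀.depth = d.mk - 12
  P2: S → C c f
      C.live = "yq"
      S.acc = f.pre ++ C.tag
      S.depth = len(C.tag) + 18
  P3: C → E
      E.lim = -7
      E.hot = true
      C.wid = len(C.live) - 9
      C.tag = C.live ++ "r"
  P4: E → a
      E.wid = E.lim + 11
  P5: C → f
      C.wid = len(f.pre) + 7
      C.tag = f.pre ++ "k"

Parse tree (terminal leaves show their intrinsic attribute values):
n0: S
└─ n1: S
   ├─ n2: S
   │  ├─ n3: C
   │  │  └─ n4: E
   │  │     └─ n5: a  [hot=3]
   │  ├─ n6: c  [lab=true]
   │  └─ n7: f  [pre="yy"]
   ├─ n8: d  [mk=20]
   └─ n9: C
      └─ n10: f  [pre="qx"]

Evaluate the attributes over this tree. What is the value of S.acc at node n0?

1. n3.live = "yq"  ["yq"]
2. n4.lim = -7  [-7]
3. n4.hot = true  [true]
4. n5.hot = 3  [terminal]
5. n4.wid = 4  [E.lim + 11]
6. n3.wid = -7  [len(C.live) - 9]
7. n3.tag = "yqr"  [C.live ++ "r"]
8. n6.lab = true  [terminal]
9. n7.pre = "yy"  [terminal]
10. n2.acc = "yyyqr"  [f.pre ++ C.tag]
11. n2.depth = 21  [len(C.tag) + 18]
12. n8.mk = 20  [terminal]
13. n9.live = "nm"  ["nm"]
14. n10.pre = "qx"  [terminal]
15. n9.wid = 9  [len(f.pre) + 7]
16. n9.tag = "qxk"  [f.pre ++ "k"]
17. n1.acc = "nqxk"  ["n" ++ C.tag]
18. n1.depth = 8  [d.mk - 12]
19. n0.acc = "xnqxk"  ["x" ++ S₁.acc]
20. n0.depth = 15  [S₁.depth + 7]

"xnqxk"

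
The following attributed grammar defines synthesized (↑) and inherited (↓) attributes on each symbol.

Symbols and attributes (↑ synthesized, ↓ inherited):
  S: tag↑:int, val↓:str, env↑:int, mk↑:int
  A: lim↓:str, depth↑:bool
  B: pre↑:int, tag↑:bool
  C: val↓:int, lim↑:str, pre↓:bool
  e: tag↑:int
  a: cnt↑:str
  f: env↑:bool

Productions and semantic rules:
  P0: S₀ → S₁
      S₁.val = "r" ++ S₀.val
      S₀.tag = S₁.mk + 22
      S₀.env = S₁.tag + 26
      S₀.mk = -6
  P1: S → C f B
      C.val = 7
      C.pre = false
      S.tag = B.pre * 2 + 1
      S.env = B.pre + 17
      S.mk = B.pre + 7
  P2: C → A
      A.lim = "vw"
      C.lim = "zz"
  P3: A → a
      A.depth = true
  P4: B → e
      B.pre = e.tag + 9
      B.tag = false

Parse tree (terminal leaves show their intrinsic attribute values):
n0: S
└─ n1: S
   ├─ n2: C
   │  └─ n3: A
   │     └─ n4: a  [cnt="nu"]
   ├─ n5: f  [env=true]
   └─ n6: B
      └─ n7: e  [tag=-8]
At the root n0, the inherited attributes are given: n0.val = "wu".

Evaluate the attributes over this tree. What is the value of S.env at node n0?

29

1. n0.val = "wu"  [given at root]
2. n1.val = "rwu"  ["r" ++ S₀.val]
3. n2.val = 7  [7]
4. n2.pre = false  [false]
5. n3.lim = "vw"  ["vw"]
6. n4.cnt = "nu"  [terminal]
7. n3.depth = true  [true]
8. n2.lim = "zz"  ["zz"]
9. n5.env = true  [terminal]
10. n7.tag = -8  [terminal]
11. n6.pre = 1  [e.tag + 9]
12. n6.tag = false  [false]
13. n1.tag = 3  [B.pre * 2 + 1]
14. n1.env = 18  [B.pre + 17]
15. n1.mk = 8  [B.pre + 7]
16. n0.tag = 30  [S₁.mk + 22]
17. n0.env = 29  [S₁.tag + 26]
18. n0.mk = -6  [-6]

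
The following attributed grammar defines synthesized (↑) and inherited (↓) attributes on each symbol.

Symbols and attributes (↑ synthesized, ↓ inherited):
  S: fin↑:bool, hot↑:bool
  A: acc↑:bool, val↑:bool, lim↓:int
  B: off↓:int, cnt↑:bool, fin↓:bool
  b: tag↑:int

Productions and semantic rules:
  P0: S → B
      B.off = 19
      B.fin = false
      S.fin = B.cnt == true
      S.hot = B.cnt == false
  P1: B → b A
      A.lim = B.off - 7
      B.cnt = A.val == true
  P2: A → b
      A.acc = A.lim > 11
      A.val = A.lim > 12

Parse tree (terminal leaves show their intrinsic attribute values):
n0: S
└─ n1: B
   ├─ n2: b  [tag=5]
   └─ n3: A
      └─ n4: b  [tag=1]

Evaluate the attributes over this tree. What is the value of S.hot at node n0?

true

1. n1.off = 19  [19]
2. n1.fin = false  [false]
3. n2.tag = 5  [terminal]
4. n3.lim = 12  [B.off - 7]
5. n4.tag = 1  [terminal]
6. n3.acc = true  [A.lim > 11]
7. n3.val = false  [A.lim > 12]
8. n1.cnt = false  [A.val == true]
9. n0.fin = false  [B.cnt == true]
10. n0.hot = true  [B.cnt == false]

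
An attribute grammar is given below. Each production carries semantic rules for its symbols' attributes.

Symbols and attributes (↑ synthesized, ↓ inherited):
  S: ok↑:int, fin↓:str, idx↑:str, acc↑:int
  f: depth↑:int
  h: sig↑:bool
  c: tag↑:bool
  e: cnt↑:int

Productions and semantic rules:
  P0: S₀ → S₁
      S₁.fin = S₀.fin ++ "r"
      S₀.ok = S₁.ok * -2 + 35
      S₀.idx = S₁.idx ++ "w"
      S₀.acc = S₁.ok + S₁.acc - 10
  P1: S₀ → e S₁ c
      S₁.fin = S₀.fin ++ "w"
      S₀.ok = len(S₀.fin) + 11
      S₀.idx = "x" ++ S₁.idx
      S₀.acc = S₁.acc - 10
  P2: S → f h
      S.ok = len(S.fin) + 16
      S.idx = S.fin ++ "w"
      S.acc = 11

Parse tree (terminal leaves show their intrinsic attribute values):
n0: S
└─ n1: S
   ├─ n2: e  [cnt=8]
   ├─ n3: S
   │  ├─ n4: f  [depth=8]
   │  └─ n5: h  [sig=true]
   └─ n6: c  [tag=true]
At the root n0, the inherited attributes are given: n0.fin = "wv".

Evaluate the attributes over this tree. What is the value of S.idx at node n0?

1. n0.fin = "wv"  [given at root]
2. n1.fin = "wvr"  [S₀.fin ++ "r"]
3. n2.cnt = 8  [terminal]
4. n3.fin = "wvrw"  [S₀.fin ++ "w"]
5. n4.depth = 8  [terminal]
6. n5.sig = true  [terminal]
7. n3.ok = 20  [len(S.fin) + 16]
8. n3.idx = "wvrww"  [S.fin ++ "w"]
9. n3.acc = 11  [11]
10. n6.tag = true  [terminal]
11. n1.ok = 14  [len(S₀.fin) + 11]
12. n1.idx = "xwvrww"  ["x" ++ S₁.idx]
13. n1.acc = 1  [S₁.acc - 10]
14. n0.ok = 7  [S₁.ok * -2 + 35]
15. n0.idx = "xwvrwww"  [S₁.idx ++ "w"]
16. n0.acc = 5  [S₁.ok + S₁.acc - 10]

"xwvrwww"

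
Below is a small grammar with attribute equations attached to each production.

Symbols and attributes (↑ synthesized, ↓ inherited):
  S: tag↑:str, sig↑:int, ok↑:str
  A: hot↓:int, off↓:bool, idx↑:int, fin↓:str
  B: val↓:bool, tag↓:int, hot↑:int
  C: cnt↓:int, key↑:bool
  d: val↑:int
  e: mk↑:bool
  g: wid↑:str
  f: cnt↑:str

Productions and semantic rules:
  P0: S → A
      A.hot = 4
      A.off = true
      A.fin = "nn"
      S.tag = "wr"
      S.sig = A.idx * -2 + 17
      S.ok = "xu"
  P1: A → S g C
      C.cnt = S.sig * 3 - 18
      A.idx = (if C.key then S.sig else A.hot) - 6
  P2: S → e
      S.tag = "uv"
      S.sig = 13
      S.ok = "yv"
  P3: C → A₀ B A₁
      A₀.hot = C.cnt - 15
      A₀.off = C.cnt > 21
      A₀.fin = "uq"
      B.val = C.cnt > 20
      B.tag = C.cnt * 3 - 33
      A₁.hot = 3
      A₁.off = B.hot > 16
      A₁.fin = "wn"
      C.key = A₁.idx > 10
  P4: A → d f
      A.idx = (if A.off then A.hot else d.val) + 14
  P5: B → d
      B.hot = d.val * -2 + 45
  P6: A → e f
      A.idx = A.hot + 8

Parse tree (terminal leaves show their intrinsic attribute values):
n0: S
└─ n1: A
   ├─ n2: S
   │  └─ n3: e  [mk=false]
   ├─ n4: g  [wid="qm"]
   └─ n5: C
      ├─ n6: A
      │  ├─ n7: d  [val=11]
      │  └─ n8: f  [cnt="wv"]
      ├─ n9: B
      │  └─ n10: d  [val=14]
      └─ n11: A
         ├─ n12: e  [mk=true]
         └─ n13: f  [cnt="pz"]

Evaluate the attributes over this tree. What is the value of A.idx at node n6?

1. n1.hot = 4  [4]
2. n1.off = true  [true]
3. n1.fin = "nn"  ["nn"]
4. n3.mk = false  [terminal]
5. n2.tag = "uv"  ["uv"]
6. n2.sig = 13  [13]
7. n2.ok = "yv"  ["yv"]
8. n4.wid = "qm"  [terminal]
9. n5.cnt = 21  [S.sig * 3 - 18]
10. n6.hot = 6  [C.cnt - 15]
11. n6.off = false  [C.cnt > 21]
12. n6.fin = "uq"  ["uq"]
13. n7.val = 11  [terminal]
14. n8.cnt = "wv"  [terminal]
15. n6.idx = 25  [(if A.off then A.hot else d.val) + 14]
16. n9.val = true  [C.cnt > 20]
17. n9.tag = 30  [C.cnt * 3 - 33]
18. n10.val = 14  [terminal]
19. n9.hot = 17  [d.val * -2 + 45]
20. n11.hot = 3  [3]
21. n11.off = true  [B.hot > 16]
22. n11.fin = "wn"  ["wn"]
23. n12.mk = true  [terminal]
24. n13.cnt = "pz"  [terminal]
25. n11.idx = 11  [A.hot + 8]
26. n5.key = true  [A₁.idx > 10]
27. n1.idx = 7  [(if C.key then S.sig else A.hot) - 6]
28. n0.tag = "wr"  ["wr"]
29. n0.sig = 3  [A.idx * -2 + 17]
30. n0.ok = "xu"  ["xu"]

25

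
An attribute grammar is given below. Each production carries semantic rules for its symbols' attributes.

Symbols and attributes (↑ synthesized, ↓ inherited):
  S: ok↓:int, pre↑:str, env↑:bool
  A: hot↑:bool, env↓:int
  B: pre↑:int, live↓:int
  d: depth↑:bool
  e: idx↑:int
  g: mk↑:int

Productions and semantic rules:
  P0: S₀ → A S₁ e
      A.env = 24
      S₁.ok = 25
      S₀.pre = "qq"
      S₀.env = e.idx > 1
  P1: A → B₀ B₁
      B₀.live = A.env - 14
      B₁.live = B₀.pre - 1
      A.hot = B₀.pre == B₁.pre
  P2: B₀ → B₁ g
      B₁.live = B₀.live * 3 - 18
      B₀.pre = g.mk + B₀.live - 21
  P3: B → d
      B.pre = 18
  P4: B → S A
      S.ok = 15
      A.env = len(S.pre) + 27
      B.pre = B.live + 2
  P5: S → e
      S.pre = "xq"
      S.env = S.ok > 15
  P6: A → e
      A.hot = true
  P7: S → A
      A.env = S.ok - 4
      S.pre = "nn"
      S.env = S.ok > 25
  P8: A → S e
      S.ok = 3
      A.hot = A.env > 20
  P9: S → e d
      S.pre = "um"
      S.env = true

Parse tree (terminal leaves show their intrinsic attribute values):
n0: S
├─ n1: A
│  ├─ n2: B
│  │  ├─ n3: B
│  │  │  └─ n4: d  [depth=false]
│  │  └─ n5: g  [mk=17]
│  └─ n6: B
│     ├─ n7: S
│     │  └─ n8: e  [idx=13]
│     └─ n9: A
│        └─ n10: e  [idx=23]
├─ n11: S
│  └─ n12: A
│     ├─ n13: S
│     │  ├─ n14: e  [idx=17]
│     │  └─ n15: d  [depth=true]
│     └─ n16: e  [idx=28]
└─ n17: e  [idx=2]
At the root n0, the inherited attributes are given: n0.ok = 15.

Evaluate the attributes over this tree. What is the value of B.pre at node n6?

7

1. n0.ok = 15  [given at root]
2. n1.env = 24  [24]
3. n2.live = 10  [A.env - 14]
4. n3.live = 12  [B₀.live * 3 - 18]
5. n4.depth = false  [terminal]
6. n3.pre = 18  [18]
7. n5.mk = 17  [terminal]
8. n2.pre = 6  [g.mk + B₀.live - 21]
9. n6.live = 5  [B₀.pre - 1]
10. n7.ok = 15  [15]
11. n8.idx = 13  [terminal]
12. n7.pre = "xq"  ["xq"]
13. n7.env = false  [S.ok > 15]
14. n9.env = 29  [len(S.pre) + 27]
15. n10.idx = 23  [terminal]
16. n9.hot = true  [true]
17. n6.pre = 7  [B.live + 2]
18. n1.hot = false  [B₀.pre == B₁.pre]
19. n11.ok = 25  [25]
20. n12.env = 21  [S.ok - 4]
21. n13.ok = 3  [3]
22. n14.idx = 17  [terminal]
23. n15.depth = true  [terminal]
24. n13.pre = "um"  ["um"]
25. n13.env = true  [true]
26. n16.idx = 28  [terminal]
27. n12.hot = true  [A.env > 20]
28. n11.pre = "nn"  ["nn"]
29. n11.env = false  [S.ok > 25]
30. n17.idx = 2  [terminal]
31. n0.pre = "qq"  ["qq"]
32. n0.env = true  [e.idx > 1]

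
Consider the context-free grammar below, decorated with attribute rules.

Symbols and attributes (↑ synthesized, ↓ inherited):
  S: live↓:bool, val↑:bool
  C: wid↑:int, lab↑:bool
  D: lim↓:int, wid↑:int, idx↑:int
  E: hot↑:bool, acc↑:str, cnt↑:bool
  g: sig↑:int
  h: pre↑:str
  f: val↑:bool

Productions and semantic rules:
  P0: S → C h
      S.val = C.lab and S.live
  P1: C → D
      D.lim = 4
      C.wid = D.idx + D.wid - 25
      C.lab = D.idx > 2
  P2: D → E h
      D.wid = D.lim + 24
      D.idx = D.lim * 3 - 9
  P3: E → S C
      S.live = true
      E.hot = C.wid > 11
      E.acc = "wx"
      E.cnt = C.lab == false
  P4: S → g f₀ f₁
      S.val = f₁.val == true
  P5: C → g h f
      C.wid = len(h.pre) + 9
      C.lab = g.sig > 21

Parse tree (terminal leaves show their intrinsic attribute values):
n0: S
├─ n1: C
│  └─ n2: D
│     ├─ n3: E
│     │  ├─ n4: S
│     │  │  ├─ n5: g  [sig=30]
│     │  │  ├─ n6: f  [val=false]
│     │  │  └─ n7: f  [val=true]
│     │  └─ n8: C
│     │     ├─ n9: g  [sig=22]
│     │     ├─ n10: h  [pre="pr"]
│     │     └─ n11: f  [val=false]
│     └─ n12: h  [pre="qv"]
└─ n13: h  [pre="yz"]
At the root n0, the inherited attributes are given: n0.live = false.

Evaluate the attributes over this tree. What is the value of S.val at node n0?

1. n0.live = false  [given at root]
2. n2.lim = 4  [4]
3. n4.live = true  [true]
4. n5.sig = 30  [terminal]
5. n6.val = false  [terminal]
6. n7.val = true  [terminal]
7. n4.val = true  [f₁.val == true]
8. n9.sig = 22  [terminal]
9. n10.pre = "pr"  [terminal]
10. n11.val = false  [terminal]
11. n8.wid = 11  [len(h.pre) + 9]
12. n8.lab = true  [g.sig > 21]
13. n3.hot = false  [C.wid > 11]
14. n3.acc = "wx"  ["wx"]
15. n3.cnt = false  [C.lab == false]
16. n12.pre = "qv"  [terminal]
17. n2.wid = 28  [D.lim + 24]
18. n2.idx = 3  [D.lim * 3 - 9]
19. n1.wid = 6  [D.idx + D.wid - 25]
20. n1.lab = true  [D.idx > 2]
21. n13.pre = "yz"  [terminal]
22. n0.val = false  [C.lab and S.live]

false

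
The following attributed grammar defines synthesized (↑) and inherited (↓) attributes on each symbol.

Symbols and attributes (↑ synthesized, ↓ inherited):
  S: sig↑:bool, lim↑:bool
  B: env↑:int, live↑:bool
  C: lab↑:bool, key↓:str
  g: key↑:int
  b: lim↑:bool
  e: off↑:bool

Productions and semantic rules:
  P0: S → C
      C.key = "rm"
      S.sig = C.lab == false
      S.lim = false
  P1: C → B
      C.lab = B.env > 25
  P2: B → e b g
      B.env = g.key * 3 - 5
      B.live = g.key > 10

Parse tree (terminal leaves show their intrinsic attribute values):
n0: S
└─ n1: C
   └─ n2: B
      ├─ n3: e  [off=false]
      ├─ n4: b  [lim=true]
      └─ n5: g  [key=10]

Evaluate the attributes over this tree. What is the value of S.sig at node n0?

1. n1.key = "rm"  ["rm"]
2. n3.off = false  [terminal]
3. n4.lim = true  [terminal]
4. n5.key = 10  [terminal]
5. n2.env = 25  [g.key * 3 - 5]
6. n2.live = false  [g.key > 10]
7. n1.lab = false  [B.env > 25]
8. n0.sig = true  [C.lab == false]
9. n0.lim = false  [false]

true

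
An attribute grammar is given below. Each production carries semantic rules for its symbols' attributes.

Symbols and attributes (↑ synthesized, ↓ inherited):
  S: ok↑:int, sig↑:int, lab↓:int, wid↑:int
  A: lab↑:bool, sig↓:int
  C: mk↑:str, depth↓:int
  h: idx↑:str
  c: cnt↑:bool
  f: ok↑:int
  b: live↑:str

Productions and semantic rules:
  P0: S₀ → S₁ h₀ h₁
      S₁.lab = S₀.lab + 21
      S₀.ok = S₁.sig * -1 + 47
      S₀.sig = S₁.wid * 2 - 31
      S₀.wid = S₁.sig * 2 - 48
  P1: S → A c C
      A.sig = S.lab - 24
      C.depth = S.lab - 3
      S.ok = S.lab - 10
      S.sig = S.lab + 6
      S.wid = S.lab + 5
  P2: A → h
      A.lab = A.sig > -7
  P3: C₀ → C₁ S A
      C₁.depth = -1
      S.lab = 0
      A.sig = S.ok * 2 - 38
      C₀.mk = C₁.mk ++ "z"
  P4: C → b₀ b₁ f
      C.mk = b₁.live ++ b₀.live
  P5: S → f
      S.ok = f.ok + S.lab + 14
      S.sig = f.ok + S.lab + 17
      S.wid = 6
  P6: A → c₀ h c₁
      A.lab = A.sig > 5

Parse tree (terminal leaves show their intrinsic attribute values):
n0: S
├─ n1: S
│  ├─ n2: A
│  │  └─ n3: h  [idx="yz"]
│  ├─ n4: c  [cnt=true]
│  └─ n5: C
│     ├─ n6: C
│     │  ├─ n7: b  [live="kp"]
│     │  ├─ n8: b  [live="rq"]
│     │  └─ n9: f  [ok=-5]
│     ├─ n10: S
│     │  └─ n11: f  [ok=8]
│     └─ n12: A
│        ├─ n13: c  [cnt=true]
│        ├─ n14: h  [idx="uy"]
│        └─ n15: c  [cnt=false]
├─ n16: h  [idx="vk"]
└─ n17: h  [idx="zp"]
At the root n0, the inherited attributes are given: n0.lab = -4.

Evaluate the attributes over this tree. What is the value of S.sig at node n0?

13

1. n0.lab = -4  [given at root]
2. n1.lab = 17  [S₀.lab + 21]
3. n2.sig = -7  [S.lab - 24]
4. n3.idx = "yz"  [terminal]
5. n2.lab = false  [A.sig > -7]
6. n4.cnt = true  [terminal]
7. n5.depth = 14  [S.lab - 3]
8. n6.depth = -1  [-1]
9. n7.live = "kp"  [terminal]
10. n8.live = "rq"  [terminal]
11. n9.ok = -5  [terminal]
12. n6.mk = "rqkp"  [b₁.live ++ b₀.live]
13. n10.lab = 0  [0]
14. n11.ok = 8  [terminal]
15. n10.ok = 22  [f.ok + S.lab + 14]
16. n10.sig = 25  [f.ok + S.lab + 17]
17. n10.wid = 6  [6]
18. n12.sig = 6  [S.ok * 2 - 38]
19. n13.cnt = true  [terminal]
20. n14.idx = "uy"  [terminal]
21. n15.cnt = false  [terminal]
22. n12.lab = true  [A.sig > 5]
23. n5.mk = "rqkpz"  [C₁.mk ++ "z"]
24. n1.ok = 7  [S.lab - 10]
25. n1.sig = 23  [S.lab + 6]
26. n1.wid = 22  [S.lab + 5]
27. n16.idx = "vk"  [terminal]
28. n17.idx = "zp"  [terminal]
29. n0.ok = 24  [S₁.sig * -1 + 47]
30. n0.sig = 13  [S₁.wid * 2 - 31]
31. n0.wid = -2  [S₁.sig * 2 - 48]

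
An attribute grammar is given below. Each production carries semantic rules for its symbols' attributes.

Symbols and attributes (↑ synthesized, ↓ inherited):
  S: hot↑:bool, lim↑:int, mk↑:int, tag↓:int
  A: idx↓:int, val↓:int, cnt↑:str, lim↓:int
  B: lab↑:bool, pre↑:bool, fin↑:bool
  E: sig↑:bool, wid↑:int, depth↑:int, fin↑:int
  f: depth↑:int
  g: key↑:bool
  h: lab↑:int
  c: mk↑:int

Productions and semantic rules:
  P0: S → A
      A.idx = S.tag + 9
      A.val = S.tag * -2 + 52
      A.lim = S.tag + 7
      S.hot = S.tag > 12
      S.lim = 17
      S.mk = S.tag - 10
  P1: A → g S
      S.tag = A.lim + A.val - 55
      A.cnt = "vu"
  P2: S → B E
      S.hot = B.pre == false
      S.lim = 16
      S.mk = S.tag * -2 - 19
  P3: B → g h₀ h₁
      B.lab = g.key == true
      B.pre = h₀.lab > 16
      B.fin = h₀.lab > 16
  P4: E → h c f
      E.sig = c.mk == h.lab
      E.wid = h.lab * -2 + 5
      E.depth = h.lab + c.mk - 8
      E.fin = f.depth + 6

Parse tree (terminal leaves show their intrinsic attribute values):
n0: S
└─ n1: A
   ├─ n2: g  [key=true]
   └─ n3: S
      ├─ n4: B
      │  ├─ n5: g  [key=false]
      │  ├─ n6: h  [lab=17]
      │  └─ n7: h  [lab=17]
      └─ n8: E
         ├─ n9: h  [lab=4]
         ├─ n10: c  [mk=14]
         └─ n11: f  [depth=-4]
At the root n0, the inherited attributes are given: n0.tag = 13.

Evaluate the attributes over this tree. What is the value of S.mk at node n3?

-1

1. n0.tag = 13  [given at root]
2. n1.idx = 22  [S.tag + 9]
3. n1.val = 26  [S.tag * -2 + 52]
4. n1.lim = 20  [S.tag + 7]
5. n2.key = true  [terminal]
6. n3.tag = -9  [A.lim + A.val - 55]
7. n5.key = false  [terminal]
8. n6.lab = 17  [terminal]
9. n7.lab = 17  [terminal]
10. n4.lab = false  [g.key == true]
11. n4.pre = true  [h₀.lab > 16]
12. n4.fin = true  [h₀.lab > 16]
13. n9.lab = 4  [terminal]
14. n10.mk = 14  [terminal]
15. n11.depth = -4  [terminal]
16. n8.sig = false  [c.mk == h.lab]
17. n8.wid = -3  [h.lab * -2 + 5]
18. n8.depth = 10  [h.lab + c.mk - 8]
19. n8.fin = 2  [f.depth + 6]
20. n3.hot = false  [B.pre == false]
21. n3.lim = 16  [16]
22. n3.mk = -1  [S.tag * -2 - 19]
23. n1.cnt = "vu"  ["vu"]
24. n0.hot = true  [S.tag > 12]
25. n0.lim = 17  [17]
26. n0.mk = 3  [S.tag - 10]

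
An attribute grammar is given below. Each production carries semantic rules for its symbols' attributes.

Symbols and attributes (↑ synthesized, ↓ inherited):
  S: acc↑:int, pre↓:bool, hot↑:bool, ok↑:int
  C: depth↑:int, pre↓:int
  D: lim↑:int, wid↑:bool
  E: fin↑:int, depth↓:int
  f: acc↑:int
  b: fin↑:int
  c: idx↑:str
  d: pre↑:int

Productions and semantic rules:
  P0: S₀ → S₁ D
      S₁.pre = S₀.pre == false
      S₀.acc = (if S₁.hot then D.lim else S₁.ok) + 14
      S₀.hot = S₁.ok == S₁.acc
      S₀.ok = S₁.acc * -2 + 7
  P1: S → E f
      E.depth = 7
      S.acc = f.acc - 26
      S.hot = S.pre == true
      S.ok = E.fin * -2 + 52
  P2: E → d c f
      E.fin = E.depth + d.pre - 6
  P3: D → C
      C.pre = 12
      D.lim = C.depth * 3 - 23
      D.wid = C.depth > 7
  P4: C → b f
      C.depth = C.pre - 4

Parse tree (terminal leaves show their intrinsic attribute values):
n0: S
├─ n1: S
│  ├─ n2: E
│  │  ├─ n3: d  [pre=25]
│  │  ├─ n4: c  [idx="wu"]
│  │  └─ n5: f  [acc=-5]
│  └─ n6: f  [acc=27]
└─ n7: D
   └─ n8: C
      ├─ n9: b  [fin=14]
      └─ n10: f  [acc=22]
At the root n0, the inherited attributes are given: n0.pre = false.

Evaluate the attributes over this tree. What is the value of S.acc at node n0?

1. n0.pre = false  [given at root]
2. n1.pre = true  [S₀.pre == false]
3. n2.depth = 7  [7]
4. n3.pre = 25  [terminal]
5. n4.idx = "wu"  [terminal]
6. n5.acc = -5  [terminal]
7. n2.fin = 26  [E.depth + d.pre - 6]
8. n6.acc = 27  [terminal]
9. n1.acc = 1  [f.acc - 26]
10. n1.hot = true  [S.pre == true]
11. n1.ok = 0  [E.fin * -2 + 52]
12. n8.pre = 12  [12]
13. n9.fin = 14  [terminal]
14. n10.acc = 22  [terminal]
15. n8.depth = 8  [C.pre - 4]
16. n7.lim = 1  [C.depth * 3 - 23]
17. n7.wid = true  [C.depth > 7]
18. n0.acc = 15  [(if S₁.hot then D.lim else S₁.ok) + 14]
19. n0.hot = false  [S₁.ok == S₁.acc]
20. n0.ok = 5  [S₁.acc * -2 + 7]

15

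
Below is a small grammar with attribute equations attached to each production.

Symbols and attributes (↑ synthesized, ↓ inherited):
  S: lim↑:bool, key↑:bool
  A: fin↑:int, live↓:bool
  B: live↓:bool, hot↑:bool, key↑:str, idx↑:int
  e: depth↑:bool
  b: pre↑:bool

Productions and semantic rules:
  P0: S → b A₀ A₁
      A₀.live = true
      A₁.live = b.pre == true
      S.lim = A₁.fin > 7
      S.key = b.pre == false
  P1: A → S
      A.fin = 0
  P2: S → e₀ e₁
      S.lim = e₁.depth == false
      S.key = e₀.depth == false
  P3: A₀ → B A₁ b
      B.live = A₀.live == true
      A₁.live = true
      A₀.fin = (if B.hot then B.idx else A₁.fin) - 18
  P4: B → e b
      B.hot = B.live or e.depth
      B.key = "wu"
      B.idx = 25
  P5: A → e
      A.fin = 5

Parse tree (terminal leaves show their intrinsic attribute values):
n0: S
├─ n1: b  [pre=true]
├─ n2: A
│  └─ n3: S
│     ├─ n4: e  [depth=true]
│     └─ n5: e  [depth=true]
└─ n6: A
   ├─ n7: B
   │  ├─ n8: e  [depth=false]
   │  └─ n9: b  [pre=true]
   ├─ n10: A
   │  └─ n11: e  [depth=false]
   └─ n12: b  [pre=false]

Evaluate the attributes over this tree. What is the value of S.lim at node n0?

false

1. n1.pre = true  [terminal]
2. n2.live = true  [true]
3. n4.depth = true  [terminal]
4. n5.depth = true  [terminal]
5. n3.lim = false  [e₁.depth == false]
6. n3.key = false  [e₀.depth == false]
7. n2.fin = 0  [0]
8. n6.live = true  [b.pre == true]
9. n7.live = true  [A₀.live == true]
10. n8.depth = false  [terminal]
11. n9.pre = true  [terminal]
12. n7.hot = true  [B.live or e.depth]
13. n7.key = "wu"  ["wu"]
14. n7.idx = 25  [25]
15. n10.live = true  [true]
16. n11.depth = false  [terminal]
17. n10.fin = 5  [5]
18. n12.pre = false  [terminal]
19. n6.fin = 7  [(if B.hot then B.idx else A₁.fin) - 18]
20. n0.lim = false  [A₁.fin > 7]
21. n0.key = false  [b.pre == false]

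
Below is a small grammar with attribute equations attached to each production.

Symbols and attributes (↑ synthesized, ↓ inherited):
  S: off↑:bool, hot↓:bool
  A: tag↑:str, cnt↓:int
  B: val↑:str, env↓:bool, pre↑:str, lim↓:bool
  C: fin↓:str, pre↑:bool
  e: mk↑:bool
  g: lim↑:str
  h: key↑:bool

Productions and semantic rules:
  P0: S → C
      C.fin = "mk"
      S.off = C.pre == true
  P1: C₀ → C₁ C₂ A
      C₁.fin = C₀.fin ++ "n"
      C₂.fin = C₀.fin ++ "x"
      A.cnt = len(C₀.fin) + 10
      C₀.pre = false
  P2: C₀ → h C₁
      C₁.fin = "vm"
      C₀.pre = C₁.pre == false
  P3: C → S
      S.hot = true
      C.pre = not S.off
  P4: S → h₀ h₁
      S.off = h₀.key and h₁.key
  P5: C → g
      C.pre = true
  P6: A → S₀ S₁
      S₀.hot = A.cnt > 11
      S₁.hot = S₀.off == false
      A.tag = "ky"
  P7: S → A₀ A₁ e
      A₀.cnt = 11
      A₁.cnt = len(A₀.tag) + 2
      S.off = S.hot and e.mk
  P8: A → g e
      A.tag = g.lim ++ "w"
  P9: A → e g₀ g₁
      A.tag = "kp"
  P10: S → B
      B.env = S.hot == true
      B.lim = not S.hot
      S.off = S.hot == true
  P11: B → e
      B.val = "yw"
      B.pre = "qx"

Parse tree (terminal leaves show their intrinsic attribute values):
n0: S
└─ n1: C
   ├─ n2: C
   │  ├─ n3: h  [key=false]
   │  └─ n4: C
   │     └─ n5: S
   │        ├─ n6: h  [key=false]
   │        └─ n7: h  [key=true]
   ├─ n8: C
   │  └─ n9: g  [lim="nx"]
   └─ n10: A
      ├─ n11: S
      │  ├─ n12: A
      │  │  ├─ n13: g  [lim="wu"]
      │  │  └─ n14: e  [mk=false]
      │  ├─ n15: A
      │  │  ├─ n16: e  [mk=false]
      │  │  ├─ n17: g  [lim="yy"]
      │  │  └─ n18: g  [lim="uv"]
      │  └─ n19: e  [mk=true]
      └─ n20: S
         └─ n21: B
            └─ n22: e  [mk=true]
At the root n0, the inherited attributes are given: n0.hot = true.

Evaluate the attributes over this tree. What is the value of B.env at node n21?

false

1. n0.hot = true  [given at root]
2. n1.fin = "mk"  ["mk"]
3. n2.fin = "mkn"  [C₀.fin ++ "n"]
4. n3.key = false  [terminal]
5. n4.fin = "vm"  ["vm"]
6. n5.hot = true  [true]
7. n6.key = false  [terminal]
8. n7.key = true  [terminal]
9. n5.off = false  [h₀.key and h₁.key]
10. n4.pre = true  [not S.off]
11. n2.pre = false  [C₁.pre == false]
12. n8.fin = "mkx"  [C₀.fin ++ "x"]
13. n9.lim = "nx"  [terminal]
14. n8.pre = true  [true]
15. n10.cnt = 12  [len(C₀.fin) + 10]
16. n11.hot = true  [A.cnt > 11]
17. n12.cnt = 11  [11]
18. n13.lim = "wu"  [terminal]
19. n14.mk = false  [terminal]
20. n12.tag = "wuw"  [g.lim ++ "w"]
21. n15.cnt = 5  [len(A₀.tag) + 2]
22. n16.mk = false  [terminal]
23. n17.lim = "yy"  [terminal]
24. n18.lim = "uv"  [terminal]
25. n15.tag = "kp"  ["kp"]
26. n19.mk = true  [terminal]
27. n11.off = true  [S.hot and e.mk]
28. n20.hot = false  [S₀.off == false]
29. n21.env = false  [S.hot == true]
30. n21.lim = true  [not S.hot]
31. n22.mk = true  [terminal]
32. n21.val = "yw"  ["yw"]
33. n21.pre = "qx"  ["qx"]
34. n20.off = false  [S.hot == true]
35. n10.tag = "ky"  ["ky"]
36. n1.pre = false  [false]
37. n0.off = false  [C.pre == true]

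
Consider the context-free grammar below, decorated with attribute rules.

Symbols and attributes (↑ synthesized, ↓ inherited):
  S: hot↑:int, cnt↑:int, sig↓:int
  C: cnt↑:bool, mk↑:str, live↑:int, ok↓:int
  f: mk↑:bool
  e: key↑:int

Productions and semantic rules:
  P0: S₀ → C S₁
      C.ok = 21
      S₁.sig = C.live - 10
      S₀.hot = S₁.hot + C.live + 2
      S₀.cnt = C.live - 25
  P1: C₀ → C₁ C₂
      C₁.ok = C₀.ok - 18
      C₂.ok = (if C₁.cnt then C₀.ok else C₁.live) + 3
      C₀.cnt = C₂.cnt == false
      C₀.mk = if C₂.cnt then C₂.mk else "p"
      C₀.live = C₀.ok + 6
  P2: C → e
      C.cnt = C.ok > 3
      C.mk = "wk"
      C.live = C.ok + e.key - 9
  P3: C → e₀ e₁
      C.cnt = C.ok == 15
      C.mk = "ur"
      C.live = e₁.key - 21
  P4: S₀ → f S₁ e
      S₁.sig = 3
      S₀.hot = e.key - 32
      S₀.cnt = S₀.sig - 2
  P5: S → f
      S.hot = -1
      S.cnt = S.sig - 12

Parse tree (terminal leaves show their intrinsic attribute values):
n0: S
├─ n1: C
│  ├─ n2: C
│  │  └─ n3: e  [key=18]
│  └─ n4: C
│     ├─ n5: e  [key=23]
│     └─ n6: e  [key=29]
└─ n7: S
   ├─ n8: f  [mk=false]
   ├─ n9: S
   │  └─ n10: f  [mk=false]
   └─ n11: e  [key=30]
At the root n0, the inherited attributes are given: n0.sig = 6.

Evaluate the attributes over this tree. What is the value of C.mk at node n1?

1. n0.sig = 6  [given at root]
2. n1.ok = 21  [21]
3. n2.ok = 3  [C₀.ok - 18]
4. n3.key = 18  [terminal]
5. n2.cnt = false  [C.ok > 3]
6. n2.mk = "wk"  ["wk"]
7. n2.live = 12  [C.ok + e.key - 9]
8. n4.ok = 15  [(if C₁.cnt then C₀.ok else C₁.live) + 3]
9. n5.key = 23  [terminal]
10. n6.key = 29  [terminal]
11. n4.cnt = true  [C.ok == 15]
12. n4.mk = "ur"  ["ur"]
13. n4.live = 8  [e₁.key - 21]
14. n1.cnt = false  [C₂.cnt == false]
15. n1.mk = "ur"  [if C₂.cnt then C₂.mk else "p"]
16. n1.live = 27  [C₀.ok + 6]
17. n7.sig = 17  [C.live - 10]
18. n8.mk = false  [terminal]
19. n9.sig = 3  [3]
20. n10.mk = false  [terminal]
21. n9.hot = -1  [-1]
22. n9.cnt = -9  [S.sig - 12]
23. n11.key = 30  [terminal]
24. n7.hot = -2  [e.key - 32]
25. n7.cnt = 15  [S₀.sig - 2]
26. n0.hot = 27  [S₁.hot + C.live + 2]
27. n0.cnt = 2  [C.live - 25]

"ur"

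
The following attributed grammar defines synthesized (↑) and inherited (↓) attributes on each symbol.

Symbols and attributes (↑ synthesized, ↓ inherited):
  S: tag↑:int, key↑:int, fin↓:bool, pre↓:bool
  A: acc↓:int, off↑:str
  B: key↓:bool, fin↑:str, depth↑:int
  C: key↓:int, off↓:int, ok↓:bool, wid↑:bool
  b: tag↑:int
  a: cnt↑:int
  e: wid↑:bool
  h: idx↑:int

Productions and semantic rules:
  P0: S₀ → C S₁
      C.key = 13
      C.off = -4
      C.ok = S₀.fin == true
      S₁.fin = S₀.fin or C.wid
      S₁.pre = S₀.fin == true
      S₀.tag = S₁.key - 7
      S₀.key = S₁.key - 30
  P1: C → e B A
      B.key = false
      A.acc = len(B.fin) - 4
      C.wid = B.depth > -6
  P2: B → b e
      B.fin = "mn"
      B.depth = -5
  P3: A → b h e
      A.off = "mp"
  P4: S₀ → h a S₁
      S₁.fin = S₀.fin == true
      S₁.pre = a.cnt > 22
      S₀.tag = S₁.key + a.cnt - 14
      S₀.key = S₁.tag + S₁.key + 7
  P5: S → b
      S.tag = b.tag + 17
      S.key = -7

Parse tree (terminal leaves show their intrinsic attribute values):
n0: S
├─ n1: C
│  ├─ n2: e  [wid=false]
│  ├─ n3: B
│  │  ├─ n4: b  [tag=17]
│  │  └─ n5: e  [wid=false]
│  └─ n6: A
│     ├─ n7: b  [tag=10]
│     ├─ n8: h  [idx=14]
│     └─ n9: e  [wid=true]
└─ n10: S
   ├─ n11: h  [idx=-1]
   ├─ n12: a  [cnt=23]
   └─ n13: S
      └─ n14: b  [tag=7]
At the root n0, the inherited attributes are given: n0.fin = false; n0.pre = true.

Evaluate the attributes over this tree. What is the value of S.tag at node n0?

17

1. n0.fin = false  [given at root]
2. n0.pre = true  [given at root]
3. n1.key = 13  [13]
4. n1.off = -4  [-4]
5. n1.ok = false  [S₀.fin == true]
6. n2.wid = false  [terminal]
7. n3.key = false  [false]
8. n4.tag = 17  [terminal]
9. n5.wid = false  [terminal]
10. n3.fin = "mn"  ["mn"]
11. n3.depth = -5  [-5]
12. n6.acc = -2  [len(B.fin) - 4]
13. n7.tag = 10  [terminal]
14. n8.idx = 14  [terminal]
15. n9.wid = true  [terminal]
16. n6.off = "mp"  ["mp"]
17. n1.wid = true  [B.depth > -6]
18. n10.fin = true  [S₀.fin or C.wid]
19. n10.pre = false  [S₀.fin == true]
20. n11.idx = -1  [terminal]
21. n12.cnt = 23  [terminal]
22. n13.fin = true  [S₀.fin == true]
23. n13.pre = true  [a.cnt > 22]
24. n14.tag = 7  [terminal]
25. n13.tag = 24  [b.tag + 17]
26. n13.key = -7  [-7]
27. n10.tag = 2  [S₁.key + a.cnt - 14]
28. n10.key = 24  [S₁.tag + S₁.key + 7]
29. n0.tag = 17  [S₁.key - 7]
30. n0.key = -6  [S₁.key - 30]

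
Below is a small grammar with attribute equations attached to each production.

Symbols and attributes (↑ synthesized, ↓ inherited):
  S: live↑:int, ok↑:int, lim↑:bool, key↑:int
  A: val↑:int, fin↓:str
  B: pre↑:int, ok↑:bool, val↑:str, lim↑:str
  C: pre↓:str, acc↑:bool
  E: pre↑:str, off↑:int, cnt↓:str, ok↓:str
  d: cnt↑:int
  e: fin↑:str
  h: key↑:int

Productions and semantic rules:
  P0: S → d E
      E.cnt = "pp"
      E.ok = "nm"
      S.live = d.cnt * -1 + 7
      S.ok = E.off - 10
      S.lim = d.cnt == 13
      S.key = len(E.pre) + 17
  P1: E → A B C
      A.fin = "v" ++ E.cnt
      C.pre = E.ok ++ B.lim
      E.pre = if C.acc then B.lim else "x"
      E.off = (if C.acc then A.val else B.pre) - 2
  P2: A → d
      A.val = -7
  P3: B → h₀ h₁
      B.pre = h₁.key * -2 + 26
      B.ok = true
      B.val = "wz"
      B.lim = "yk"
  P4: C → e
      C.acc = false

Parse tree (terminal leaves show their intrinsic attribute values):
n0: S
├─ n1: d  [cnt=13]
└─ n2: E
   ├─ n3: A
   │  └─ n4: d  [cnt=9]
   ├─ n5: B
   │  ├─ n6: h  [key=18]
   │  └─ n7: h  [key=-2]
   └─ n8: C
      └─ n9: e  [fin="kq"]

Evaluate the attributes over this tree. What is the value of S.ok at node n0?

1. n1.cnt = 13  [terminal]
2. n2.cnt = "pp"  ["pp"]
3. n2.ok = "nm"  ["nm"]
4. n3.fin = "vpp"  ["v" ++ E.cnt]
5. n4.cnt = 9  [terminal]
6. n3.val = -7  [-7]
7. n6.key = 18  [terminal]
8. n7.key = -2  [terminal]
9. n5.pre = 30  [h₁.key * -2 + 26]
10. n5.ok = true  [true]
11. n5.val = "wz"  ["wz"]
12. n5.lim = "yk"  ["yk"]
13. n8.pre = "nmyk"  [E.ok ++ B.lim]
14. n9.fin = "kq"  [terminal]
15. n8.acc = false  [false]
16. n2.pre = "x"  [if C.acc then B.lim else "x"]
17. n2.off = 28  [(if C.acc then A.val else B.pre) - 2]
18. n0.live = -6  [d.cnt * -1 + 7]
19. n0.ok = 18  [E.off - 10]
20. n0.lim = true  [d.cnt == 13]
21. n0.key = 18  [len(E.pre) + 17]

18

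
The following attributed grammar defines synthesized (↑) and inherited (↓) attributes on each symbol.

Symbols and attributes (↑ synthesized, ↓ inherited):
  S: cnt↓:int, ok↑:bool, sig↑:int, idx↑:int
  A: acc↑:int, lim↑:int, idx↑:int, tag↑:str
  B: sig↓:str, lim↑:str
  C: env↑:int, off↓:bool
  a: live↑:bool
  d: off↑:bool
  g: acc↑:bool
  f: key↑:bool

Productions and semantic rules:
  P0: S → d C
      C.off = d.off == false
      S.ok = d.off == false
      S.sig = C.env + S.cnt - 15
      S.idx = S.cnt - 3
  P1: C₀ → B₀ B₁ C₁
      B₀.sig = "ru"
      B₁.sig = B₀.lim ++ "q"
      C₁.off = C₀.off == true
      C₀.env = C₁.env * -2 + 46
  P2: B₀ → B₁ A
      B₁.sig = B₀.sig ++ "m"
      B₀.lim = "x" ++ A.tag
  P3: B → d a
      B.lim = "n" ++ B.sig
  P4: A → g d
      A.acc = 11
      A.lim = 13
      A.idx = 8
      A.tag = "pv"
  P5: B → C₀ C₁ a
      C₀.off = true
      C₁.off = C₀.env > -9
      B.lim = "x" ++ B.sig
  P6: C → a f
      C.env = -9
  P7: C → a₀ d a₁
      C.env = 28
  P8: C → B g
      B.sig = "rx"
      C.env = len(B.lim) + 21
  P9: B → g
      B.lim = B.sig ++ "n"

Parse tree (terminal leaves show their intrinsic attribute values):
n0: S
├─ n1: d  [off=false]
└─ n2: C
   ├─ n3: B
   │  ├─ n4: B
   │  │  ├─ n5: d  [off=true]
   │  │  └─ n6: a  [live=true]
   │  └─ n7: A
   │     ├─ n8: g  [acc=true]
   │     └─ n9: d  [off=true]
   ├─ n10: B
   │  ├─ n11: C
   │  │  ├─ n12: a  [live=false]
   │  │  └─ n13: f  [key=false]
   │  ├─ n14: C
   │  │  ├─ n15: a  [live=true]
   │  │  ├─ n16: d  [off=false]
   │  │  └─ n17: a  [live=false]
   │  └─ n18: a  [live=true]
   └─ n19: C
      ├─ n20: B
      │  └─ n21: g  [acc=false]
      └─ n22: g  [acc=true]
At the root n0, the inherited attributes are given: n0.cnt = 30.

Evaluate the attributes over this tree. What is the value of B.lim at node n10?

"xxpvq"

1. n0.cnt = 30  [given at root]
2. n1.off = false  [terminal]
3. n2.off = true  [d.off == false]
4. n3.sig = "ru"  ["ru"]
5. n4.sig = "rum"  [B₀.sig ++ "m"]
6. n5.off = true  [terminal]
7. n6.live = true  [terminal]
8. n4.lim = "nrum"  ["n" ++ B.sig]
9. n8.acc = true  [terminal]
10. n9.off = true  [terminal]
11. n7.acc = 11  [11]
12. n7.lim = 13  [13]
13. n7.idx = 8  [8]
14. n7.tag = "pv"  ["pv"]
15. n3.lim = "xpv"  ["x" ++ A.tag]
16. n10.sig = "xpvq"  [B₀.lim ++ "q"]
17. n11.off = true  [true]
18. n12.live = false  [terminal]
19. n13.key = false  [terminal]
20. n11.env = -9  [-9]
21. n14.off = false  [C₀.env > -9]
22. n15.live = true  [terminal]
23. n16.off = false  [terminal]
24. n17.live = false  [terminal]
25. n14.env = 28  [28]
26. n18.live = true  [terminal]
27. n10.lim = "xxpvq"  ["x" ++ B.sig]
28. n19.off = true  [C₀.off == true]
29. n20.sig = "rx"  ["rx"]
30. n21.acc = false  [terminal]
31. n20.lim = "rxn"  [B.sig ++ "n"]
32. n22.acc = true  [terminal]
33. n19.env = 24  [len(B.lim) + 21]
34. n2.env = -2  [C₁.env * -2 + 46]
35. n0.ok = true  [d.off == false]
36. n0.sig = 13  [C.env + S.cnt - 15]
37. n0.idx = 27  [S.cnt - 3]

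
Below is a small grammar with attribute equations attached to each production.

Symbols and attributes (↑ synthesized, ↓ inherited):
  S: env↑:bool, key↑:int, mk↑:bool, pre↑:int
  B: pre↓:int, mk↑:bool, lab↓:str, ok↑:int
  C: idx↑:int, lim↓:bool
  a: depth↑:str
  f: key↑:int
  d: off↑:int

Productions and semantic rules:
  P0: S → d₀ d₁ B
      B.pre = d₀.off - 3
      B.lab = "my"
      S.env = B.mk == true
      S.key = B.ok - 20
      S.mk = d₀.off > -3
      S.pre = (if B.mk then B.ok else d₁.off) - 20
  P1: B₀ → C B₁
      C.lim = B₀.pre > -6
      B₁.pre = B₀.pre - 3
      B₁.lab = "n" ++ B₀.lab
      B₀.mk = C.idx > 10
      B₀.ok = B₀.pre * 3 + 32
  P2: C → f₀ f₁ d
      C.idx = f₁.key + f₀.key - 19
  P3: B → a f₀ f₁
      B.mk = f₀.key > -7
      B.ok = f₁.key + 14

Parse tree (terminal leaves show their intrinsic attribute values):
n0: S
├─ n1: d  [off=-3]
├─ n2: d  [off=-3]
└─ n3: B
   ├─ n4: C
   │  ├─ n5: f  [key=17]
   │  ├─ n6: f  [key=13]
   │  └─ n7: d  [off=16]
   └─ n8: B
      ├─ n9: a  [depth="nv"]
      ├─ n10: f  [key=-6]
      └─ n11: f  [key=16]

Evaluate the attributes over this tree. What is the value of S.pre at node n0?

-6

1. n1.off = -3  [terminal]
2. n2.off = -3  [terminal]
3. n3.pre = -6  [d₀.off - 3]
4. n3.lab = "my"  ["my"]
5. n4.lim = false  [B₀.pre > -6]
6. n5.key = 17  [terminal]
7. n6.key = 13  [terminal]
8. n7.off = 16  [terminal]
9. n4.idx = 11  [f₁.key + f₀.key - 19]
10. n8.pre = -9  [B₀.pre - 3]
11. n8.lab = "nmy"  ["n" ++ B₀.lab]
12. n9.depth = "nv"  [terminal]
13. n10.key = -6  [terminal]
14. n11.key = 16  [terminal]
15. n8.mk = true  [f₀.key > -7]
16. n8.ok = 30  [f₁.key + 14]
17. n3.mk = true  [C.idx > 10]
18. n3.ok = 14  [B₀.pre * 3 + 32]
19. n0.env = true  [B.mk == true]
20. n0.key = -6  [B.ok - 20]
21. n0.mk = false  [d₀.off > -3]
22. n0.pre = -6  [(if B.mk then B.ok else d₁.off) - 20]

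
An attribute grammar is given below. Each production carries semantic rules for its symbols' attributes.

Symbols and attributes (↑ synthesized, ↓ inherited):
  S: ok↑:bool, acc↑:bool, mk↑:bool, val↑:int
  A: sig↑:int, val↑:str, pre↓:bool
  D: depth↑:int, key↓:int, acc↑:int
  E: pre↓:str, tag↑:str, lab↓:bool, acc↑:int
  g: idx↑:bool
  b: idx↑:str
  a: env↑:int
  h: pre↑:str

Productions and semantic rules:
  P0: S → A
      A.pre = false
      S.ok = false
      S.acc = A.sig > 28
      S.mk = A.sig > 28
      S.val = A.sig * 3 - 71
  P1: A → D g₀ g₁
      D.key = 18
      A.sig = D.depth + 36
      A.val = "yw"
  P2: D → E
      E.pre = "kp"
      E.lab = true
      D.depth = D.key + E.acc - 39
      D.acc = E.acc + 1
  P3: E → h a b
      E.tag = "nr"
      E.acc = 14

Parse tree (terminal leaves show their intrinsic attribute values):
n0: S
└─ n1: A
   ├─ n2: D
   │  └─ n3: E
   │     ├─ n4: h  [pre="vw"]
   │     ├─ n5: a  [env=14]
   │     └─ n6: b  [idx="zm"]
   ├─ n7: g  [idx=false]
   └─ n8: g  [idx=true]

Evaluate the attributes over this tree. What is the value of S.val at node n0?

16

1. n1.pre = false  [false]
2. n2.key = 18  [18]
3. n3.pre = "kp"  ["kp"]
4. n3.lab = true  [true]
5. n4.pre = "vw"  [terminal]
6. n5.env = 14  [terminal]
7. n6.idx = "zm"  [terminal]
8. n3.tag = "nr"  ["nr"]
9. n3.acc = 14  [14]
10. n2.depth = -7  [D.key + E.acc - 39]
11. n2.acc = 15  [E.acc + 1]
12. n7.idx = false  [terminal]
13. n8.idx = true  [terminal]
14. n1.sig = 29  [D.depth + 36]
15. n1.val = "yw"  ["yw"]
16. n0.ok = false  [false]
17. n0.acc = true  [A.sig > 28]
18. n0.mk = true  [A.sig > 28]
19. n0.val = 16  [A.sig * 3 - 71]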